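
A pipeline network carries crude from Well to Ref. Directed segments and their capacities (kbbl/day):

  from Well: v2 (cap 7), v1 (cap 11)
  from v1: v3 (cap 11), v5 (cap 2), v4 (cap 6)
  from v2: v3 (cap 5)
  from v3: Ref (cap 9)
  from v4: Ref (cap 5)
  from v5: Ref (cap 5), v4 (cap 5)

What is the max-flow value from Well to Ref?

16

Augment Well→v1→v3→Ref: bottleneck 9, flow now 9.
Augment Well→v1→v4→Ref: bottleneck 2, flow now 11.
Augment Well→v2→v3→v1→v4→Ref: bottleneck 3, flow now 14. (uses reverse residual edge)
Augment Well→v2→v3→v1→v5→Ref: bottleneck 2, flow now 16. (uses reverse residual edge)
No augmenting path remains; maximum flow = 16.
In the residual graph, reachable from Well: {Well, v2}.
Min-cut edges: Well→v1 (11), v2→v3 (5); capacity 11 + 5 = 16.
This cut is saturated, so no flow can exceed 16.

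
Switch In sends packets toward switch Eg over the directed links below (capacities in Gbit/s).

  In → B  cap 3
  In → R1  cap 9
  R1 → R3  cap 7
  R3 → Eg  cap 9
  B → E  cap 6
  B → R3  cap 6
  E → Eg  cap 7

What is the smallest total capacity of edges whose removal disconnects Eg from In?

10

Augment In→B→R3→Eg: bottleneck 3, flow now 3.
Augment In→R1→R3→Eg: bottleneck 6, flow now 9.
Augment In→R1→R3→B→E→Eg: bottleneck 1, flow now 10. (uses reverse residual edge)
No augmenting path remains; maximum flow = 10.
By max-flow min-cut, the minimum cut capacity equals the max flow.
In the residual graph, reachable from In: {In, R1}.
Min-cut edges: In→B (3), R1→R3 (7); capacity 3 + 7 = 10.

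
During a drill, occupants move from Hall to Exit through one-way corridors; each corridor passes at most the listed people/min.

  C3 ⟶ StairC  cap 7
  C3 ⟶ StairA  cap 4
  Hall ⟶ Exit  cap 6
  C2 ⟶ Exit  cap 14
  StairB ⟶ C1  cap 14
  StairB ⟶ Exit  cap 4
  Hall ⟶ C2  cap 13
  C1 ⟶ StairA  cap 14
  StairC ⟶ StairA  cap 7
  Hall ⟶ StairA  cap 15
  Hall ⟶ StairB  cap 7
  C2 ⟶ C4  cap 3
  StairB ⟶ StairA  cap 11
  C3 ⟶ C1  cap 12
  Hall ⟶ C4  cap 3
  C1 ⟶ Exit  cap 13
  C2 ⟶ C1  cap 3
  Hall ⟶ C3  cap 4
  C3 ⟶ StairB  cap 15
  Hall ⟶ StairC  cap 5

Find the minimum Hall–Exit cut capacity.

30

Augment Hall→Exit: bottleneck 6, flow now 6.
Augment Hall→StairB→Exit: bottleneck 4, flow now 10.
Augment Hall→C2→Exit: bottleneck 13, flow now 23.
Augment Hall→C3→C1→Exit: bottleneck 4, flow now 27.
Augment Hall→StairB→C1→Exit: bottleneck 3, flow now 30.
No augmenting path remains; maximum flow = 30.
By max-flow min-cut, the minimum cut capacity equals the max flow.
In the residual graph, reachable from Hall: {Hall, C4, StairC, StairA}.
Min-cut edges: Hall→C3 (4), Hall→StairB (7), Hall→C2 (13), Hall→Exit (6); capacity 4 + 7 + 13 + 6 = 30.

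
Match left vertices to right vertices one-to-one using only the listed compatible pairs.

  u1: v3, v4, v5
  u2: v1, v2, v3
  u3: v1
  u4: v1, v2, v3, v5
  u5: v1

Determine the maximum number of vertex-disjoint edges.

Unit-capacity flow: source→left, listed edges, right→sink; max matching = max flow.
Augmenting path u1→v3 (+1); matched 1.
Augmenting path u2→v1 (+1); matched 2.
Augmenting path u4→v2 (+1); matched 3.
Augmenting path u3→v1→u2→v2→u4→v5 (+1); matched 4.
No augmenting path remains; maximum matching = 4.
König certificate: {u1, u2, u4, v1} is a vertex cover of size 4 (every listed pair touches it), so no matching can be larger.

4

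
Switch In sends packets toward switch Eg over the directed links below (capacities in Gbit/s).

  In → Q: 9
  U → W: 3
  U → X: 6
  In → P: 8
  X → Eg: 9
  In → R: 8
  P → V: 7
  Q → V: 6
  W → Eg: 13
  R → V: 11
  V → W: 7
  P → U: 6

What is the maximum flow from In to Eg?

Augment In→P→U→W→Eg: bottleneck 3, flow now 3.
Augment In→P→U→X→Eg: bottleneck 3, flow now 6.
Augment In→P→V→W→Eg: bottleneck 2, flow now 8.
Augment In→Q→V→W→Eg: bottleneck 5, flow now 13.
No augmenting path remains; maximum flow = 13.
In the residual graph, reachable from In: {In, P, Q, R, V}.
Min-cut edges: P→U (6), V→W (7); capacity 6 + 7 = 13.
This cut is saturated, so no flow can exceed 13.

13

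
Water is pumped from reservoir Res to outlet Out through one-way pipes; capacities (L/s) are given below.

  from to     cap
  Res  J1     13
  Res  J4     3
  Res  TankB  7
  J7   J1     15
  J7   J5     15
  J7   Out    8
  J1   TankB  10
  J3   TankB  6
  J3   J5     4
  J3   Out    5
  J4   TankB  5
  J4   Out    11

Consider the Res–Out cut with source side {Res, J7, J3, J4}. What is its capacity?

89

Edges leaving {Res, J7, J3, J4}: Res→J1 (13), Res→TankB (7), J7→J1 (15), J7→J5 (15), J7→Out (8), J3→TankB (6), J3→J5 (4), J3→Out (5), J4→TankB (5), J4→Out (11).
Cut capacity = 13 + 7 + 15 + 15 + 8 + 6 + 4 + 5 + 5 + 11 = 89.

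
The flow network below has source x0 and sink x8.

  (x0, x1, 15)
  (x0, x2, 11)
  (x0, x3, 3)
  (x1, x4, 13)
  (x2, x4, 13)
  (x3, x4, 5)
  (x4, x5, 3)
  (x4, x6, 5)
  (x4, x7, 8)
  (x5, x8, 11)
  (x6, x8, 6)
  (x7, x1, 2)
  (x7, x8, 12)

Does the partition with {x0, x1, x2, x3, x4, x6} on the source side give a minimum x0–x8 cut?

No — its capacity is 17, but the minimum cut has capacity 16.

Given cut capacity: 3 + 8 + 6 = 17.
Augment x0→x1→x4→x5→x8: bottleneck 3, flow now 3.
Augment x0→x1→x4→x6→x8: bottleneck 5, flow now 8.
Augment x0→x1→x4→x7→x8: bottleneck 5, flow now 13.
Augment x0→x2→x4→x7→x8: bottleneck 3, flow now 16.
No augmenting path remains; maximum flow = 16.
In the residual graph, reachable from x0: {x0, x1, x2, x3, x4}.
Min-cut edges: x4→x5 (3), x4→x6 (5), x4→x7 (8); capacity 3 + 5 + 8 = 16.
Cut capacity 17 exceeds the max flow 16, so it is not minimum.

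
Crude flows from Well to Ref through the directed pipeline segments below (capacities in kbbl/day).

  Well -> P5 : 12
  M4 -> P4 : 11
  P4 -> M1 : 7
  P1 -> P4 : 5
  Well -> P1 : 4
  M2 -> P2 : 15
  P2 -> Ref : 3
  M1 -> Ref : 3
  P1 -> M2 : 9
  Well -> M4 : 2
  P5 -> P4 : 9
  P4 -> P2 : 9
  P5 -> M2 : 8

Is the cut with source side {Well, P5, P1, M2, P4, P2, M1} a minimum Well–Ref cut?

Given cut capacity: 2 + 3 + 3 = 8.
Augment Well→P5→M2→P2→Ref: bottleneck 3, flow now 3.
Augment Well→P5→P4→M1→Ref: bottleneck 3, flow now 6.
No augmenting path remains; maximum flow = 6.
In the residual graph, reachable from Well: {Well, P5, P1, M4, M2, P4, P2, M1}.
Min-cut edges: P2→Ref (3), M1→Ref (3); capacity 3 + 3 = 6.
Cut capacity 8 exceeds the max flow 6, so it is not minimum.

No — its capacity is 8, but the minimum cut has capacity 6.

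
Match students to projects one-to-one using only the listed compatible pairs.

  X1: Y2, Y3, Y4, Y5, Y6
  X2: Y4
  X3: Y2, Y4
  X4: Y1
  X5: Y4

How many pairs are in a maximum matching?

Unit-capacity flow: source→left, listed edges, right→sink; max matching = max flow.
Augmenting path X1→Y2 (+1); matched 1.
Augmenting path X2→Y4 (+1); matched 2.
Augmenting path X4→Y1 (+1); matched 3.
Augmenting path X3→Y2→X1→Y3 (+1); matched 4.
No augmenting path remains; maximum matching = 4.
König certificate: {X1, X3, X4, Y4} is a vertex cover of size 4 (every listed pair touches it), so no matching can be larger.

4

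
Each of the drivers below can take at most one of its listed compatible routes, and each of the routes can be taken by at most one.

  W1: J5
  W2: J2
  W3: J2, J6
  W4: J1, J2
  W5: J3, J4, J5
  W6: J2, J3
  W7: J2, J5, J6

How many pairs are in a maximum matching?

6

Unit-capacity flow: source→left, listed edges, right→sink; max matching = max flow.
Augmenting path W1→J5 (+1); matched 1.
Augmenting path W2→J2 (+1); matched 2.
Augmenting path W3→J6 (+1); matched 3.
Augmenting path W4→J1 (+1); matched 4.
Augmenting path W5→J3 (+1); matched 5.
Augmenting path W6→J3→W5→J4 (+1); matched 6.
No augmenting path remains; maximum matching = 6.
König certificate: {W4, W5, W6, J2, J5, J6} is a vertex cover of size 6 (every listed pair touches it), so no matching can be larger.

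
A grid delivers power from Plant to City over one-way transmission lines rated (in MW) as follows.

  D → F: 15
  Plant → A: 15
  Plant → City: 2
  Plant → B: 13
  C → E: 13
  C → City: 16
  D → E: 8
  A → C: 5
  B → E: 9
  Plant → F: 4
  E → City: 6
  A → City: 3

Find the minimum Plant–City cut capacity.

Augment Plant→City: bottleneck 2, flow now 2.
Augment Plant→A→City: bottleneck 3, flow now 5.
Augment Plant→A→C→City: bottleneck 5, flow now 10.
Augment Plant→B→E→City: bottleneck 6, flow now 16.
No augmenting path remains; maximum flow = 16.
By max-flow min-cut, the minimum cut capacity equals the max flow.
In the residual graph, reachable from Plant: {Plant, A, B, E, F}.
Min-cut edges: Plant→City (2), A→C (5), A→City (3), E→City (6); capacity 2 + 5 + 3 + 6 = 16.

16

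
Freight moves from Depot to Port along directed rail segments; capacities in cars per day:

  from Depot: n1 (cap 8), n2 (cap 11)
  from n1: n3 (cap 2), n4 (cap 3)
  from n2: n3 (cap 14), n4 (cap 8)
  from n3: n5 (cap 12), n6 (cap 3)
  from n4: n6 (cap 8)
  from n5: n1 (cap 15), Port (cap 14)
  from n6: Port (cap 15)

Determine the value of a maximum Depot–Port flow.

16

Augment Depot→n1→n3→n5→Port: bottleneck 2, flow now 2.
Augment Depot→n1→n4→n6→Port: bottleneck 3, flow now 5.
Augment Depot→n2→n3→n5→Port: bottleneck 10, flow now 15.
Augment Depot→n2→n3→n6→Port: bottleneck 1, flow now 16.
No augmenting path remains; maximum flow = 16.
In the residual graph, reachable from Depot: {Depot, n1}.
Min-cut edges: Depot→n2 (11), n1→n3 (2), n1→n4 (3); capacity 11 + 2 + 3 = 16.
This cut is saturated, so no flow can exceed 16.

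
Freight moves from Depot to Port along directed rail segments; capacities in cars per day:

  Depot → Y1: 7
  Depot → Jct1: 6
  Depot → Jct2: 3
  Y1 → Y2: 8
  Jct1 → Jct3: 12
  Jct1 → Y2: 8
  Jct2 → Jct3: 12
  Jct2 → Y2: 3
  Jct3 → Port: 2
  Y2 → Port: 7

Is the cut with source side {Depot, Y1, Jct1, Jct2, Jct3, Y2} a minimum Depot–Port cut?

Yes — it is a minimum cut (capacity 9).

Given cut capacity: 2 + 7 = 9.
Augment Depot→Y1→Y2→Port: bottleneck 7, flow now 7.
Augment Depot→Jct1→Jct3→Port: bottleneck 2, flow now 9.
No augmenting path remains; maximum flow = 9.
Cut capacity 9 equals the max flow, so it is a minimum cut.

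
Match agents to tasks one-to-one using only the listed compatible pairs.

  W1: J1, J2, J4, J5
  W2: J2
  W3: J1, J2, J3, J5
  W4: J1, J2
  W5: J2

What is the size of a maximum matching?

Unit-capacity flow: source→left, listed edges, right→sink; max matching = max flow.
Augmenting path W1→J1 (+1); matched 1.
Augmenting path W2→J2 (+1); matched 2.
Augmenting path W3→J3 (+1); matched 3.
Augmenting path W4→J1→W1→J4 (+1); matched 4.
No augmenting path remains; maximum matching = 4.
König certificate: {W1, W3, W4, J2} is a vertex cover of size 4 (every listed pair touches it), so no matching can be larger.

4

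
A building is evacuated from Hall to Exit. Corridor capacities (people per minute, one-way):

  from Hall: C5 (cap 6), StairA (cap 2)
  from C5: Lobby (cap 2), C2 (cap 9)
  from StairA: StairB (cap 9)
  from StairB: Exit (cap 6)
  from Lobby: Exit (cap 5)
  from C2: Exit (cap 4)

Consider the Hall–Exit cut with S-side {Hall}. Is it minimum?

Given cut capacity: 6 + 2 = 8.
Augment Hall→C5→Lobby→Exit: bottleneck 2, flow now 2.
Augment Hall→C5→C2→Exit: bottleneck 4, flow now 6.
Augment Hall→StairA→StairB→Exit: bottleneck 2, flow now 8.
No augmenting path remains; maximum flow = 8.
Cut capacity 8 equals the max flow, so it is a minimum cut.

Yes — it is a minimum cut (capacity 8).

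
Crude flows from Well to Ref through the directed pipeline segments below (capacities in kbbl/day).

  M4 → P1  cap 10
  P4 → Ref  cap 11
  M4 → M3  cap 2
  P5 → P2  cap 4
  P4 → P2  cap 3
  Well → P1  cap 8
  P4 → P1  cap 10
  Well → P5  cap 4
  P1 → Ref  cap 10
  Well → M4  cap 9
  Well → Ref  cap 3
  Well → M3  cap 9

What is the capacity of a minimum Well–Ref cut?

Augment Well→Ref: bottleneck 3, flow now 3.
Augment Well→P1→Ref: bottleneck 8, flow now 11.
Augment Well→M4→P1→Ref: bottleneck 2, flow now 13.
No augmenting path remains; maximum flow = 13.
By max-flow min-cut, the minimum cut capacity equals the max flow.
In the residual graph, reachable from Well: {Well, M4, P5, P1, P2, M3}.
Min-cut edges: Well→Ref (3), P1→Ref (10); capacity 3 + 10 = 13.

13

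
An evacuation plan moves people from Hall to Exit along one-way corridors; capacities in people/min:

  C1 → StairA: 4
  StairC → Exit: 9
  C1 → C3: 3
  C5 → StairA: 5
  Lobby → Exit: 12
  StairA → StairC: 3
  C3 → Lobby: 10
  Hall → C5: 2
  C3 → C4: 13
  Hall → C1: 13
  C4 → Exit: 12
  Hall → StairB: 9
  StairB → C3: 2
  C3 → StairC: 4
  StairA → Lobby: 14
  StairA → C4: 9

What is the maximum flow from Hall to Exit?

11

Augment Hall→C5→StairA→Lobby→Exit: bottleneck 2, flow now 2.
Augment Hall→StairB→C3→Lobby→Exit: bottleneck 2, flow now 4.
Augment Hall→C1→C3→Lobby→Exit: bottleneck 3, flow now 7.
Augment Hall→C1→StairA→Lobby→Exit: bottleneck 4, flow now 11.
No augmenting path remains; maximum flow = 11.
In the residual graph, reachable from Hall: {Hall, StairB, C1}.
Min-cut edges: Hall→C5 (2), StairB→C3 (2), C1→C3 (3), C1→StairA (4); capacity 2 + 2 + 3 + 4 = 11.
This cut is saturated, so no flow can exceed 11.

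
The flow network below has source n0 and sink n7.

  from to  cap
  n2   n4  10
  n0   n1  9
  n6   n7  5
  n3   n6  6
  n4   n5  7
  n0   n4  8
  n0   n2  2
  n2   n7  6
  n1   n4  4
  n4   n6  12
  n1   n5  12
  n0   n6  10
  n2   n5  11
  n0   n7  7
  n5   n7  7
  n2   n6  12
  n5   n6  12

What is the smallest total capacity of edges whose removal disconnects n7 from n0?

Augment n0→n7: bottleneck 7, flow now 7.
Augment n0→n2→n7: bottleneck 2, flow now 9.
Augment n0→n6→n7: bottleneck 5, flow now 14.
Augment n0→n1→n5→n7: bottleneck 7, flow now 21.
No augmenting path remains; maximum flow = 21.
By max-flow min-cut, the minimum cut capacity equals the max flow.
In the residual graph, reachable from n0: {n0, n1, n4, n5, n6}.
Min-cut edges: n0→n2 (2), n0→n7 (7), n5→n7 (7), n6→n7 (5); capacity 2 + 7 + 7 + 5 = 21.

21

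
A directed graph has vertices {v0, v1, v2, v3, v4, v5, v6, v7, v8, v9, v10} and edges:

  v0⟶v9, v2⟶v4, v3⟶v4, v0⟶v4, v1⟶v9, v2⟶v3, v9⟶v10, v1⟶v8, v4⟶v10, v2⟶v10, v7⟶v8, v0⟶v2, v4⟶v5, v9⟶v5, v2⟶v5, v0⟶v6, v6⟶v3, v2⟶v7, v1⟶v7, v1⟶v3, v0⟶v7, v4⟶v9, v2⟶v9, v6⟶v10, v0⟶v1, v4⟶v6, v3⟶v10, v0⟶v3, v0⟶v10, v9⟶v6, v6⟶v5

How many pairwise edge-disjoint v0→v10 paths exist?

Assign every edge capacity 1; by Menger, the answer equals the max flow.
Path v0→v10 (+1); total 1.
Path v0→v2→v10 (+1); total 2.
Path v0→v3→v10 (+1); total 3.
Path v0→v4→v10 (+1); total 4.
Path v0→v6→v10 (+1); total 5.
Path v0→v9→v10 (+1); total 6.
No residual v0→v10 path; max flow = 6.
Certifying cut of size 6: {v0→v10, v0→v2, v3→v10, v4→v10, v6→v10, v9→v10}.

6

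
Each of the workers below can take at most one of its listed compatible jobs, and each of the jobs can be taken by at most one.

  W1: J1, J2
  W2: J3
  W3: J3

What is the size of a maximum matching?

2

Unit-capacity flow: source→left, listed edges, right→sink; max matching = max flow.
Augmenting path W1→J1 (+1); matched 1.
Augmenting path W2→J3 (+1); matched 2.
No augmenting path remains; maximum matching = 2.
König certificate: {W1, J3} is a vertex cover of size 2 (every listed pair touches it), so no matching can be larger.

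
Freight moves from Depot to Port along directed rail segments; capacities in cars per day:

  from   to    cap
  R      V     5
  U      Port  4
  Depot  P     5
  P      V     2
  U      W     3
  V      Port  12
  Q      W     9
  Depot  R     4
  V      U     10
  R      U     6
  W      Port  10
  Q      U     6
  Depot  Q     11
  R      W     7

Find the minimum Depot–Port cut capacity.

17

Augment Depot→P→V→Port: bottleneck 2, flow now 2.
Augment Depot→Q→U→Port: bottleneck 4, flow now 6.
Augment Depot→Q→W→Port: bottleneck 7, flow now 13.
Augment Depot→R→V→Port: bottleneck 4, flow now 17.
No augmenting path remains; maximum flow = 17.
By max-flow min-cut, the minimum cut capacity equals the max flow.
In the residual graph, reachable from Depot: {Depot, P}.
Min-cut edges: Depot→Q (11), Depot→R (4), P→V (2); capacity 11 + 4 + 2 = 17.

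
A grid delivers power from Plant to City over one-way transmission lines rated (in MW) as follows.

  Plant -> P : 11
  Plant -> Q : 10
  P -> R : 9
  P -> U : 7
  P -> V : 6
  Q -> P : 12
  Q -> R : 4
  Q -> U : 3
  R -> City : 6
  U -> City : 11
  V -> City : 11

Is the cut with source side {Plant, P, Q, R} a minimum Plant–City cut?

Given cut capacity: 7 + 6 + 3 + 6 = 22.
Augment Plant→P→R→City: bottleneck 6, flow now 6.
Augment Plant→P→U→City: bottleneck 5, flow now 11.
Augment Plant→Q→U→City: bottleneck 3, flow now 14.
Augment Plant→Q→P→U→City: bottleneck 2, flow now 16.
Augment Plant→Q→P→V→City: bottleneck 5, flow now 21.
No augmenting path remains; maximum flow = 21.
In the residual graph, reachable from Plant: {Plant}.
Min-cut edges: Plant→P (11), Plant→Q (10); capacity 11 + 10 = 21.
Cut capacity 22 exceeds the max flow 21, so it is not minimum.

No — its capacity is 22, but the minimum cut has capacity 21.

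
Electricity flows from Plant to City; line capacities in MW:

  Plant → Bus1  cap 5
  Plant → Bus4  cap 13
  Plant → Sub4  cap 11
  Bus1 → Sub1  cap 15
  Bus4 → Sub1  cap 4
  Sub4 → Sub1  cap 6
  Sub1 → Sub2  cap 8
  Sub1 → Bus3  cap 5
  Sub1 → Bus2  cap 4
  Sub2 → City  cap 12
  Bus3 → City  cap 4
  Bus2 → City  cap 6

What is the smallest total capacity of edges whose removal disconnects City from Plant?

15

Augment Plant→Bus1→Sub1→Sub2→City: bottleneck 5, flow now 5.
Augment Plant→Bus4→Sub1→Sub2→City: bottleneck 3, flow now 8.
Augment Plant→Bus4→Sub1→Bus3→City: bottleneck 1, flow now 9.
Augment Plant→Sub4→Sub1→Bus3→City: bottleneck 3, flow now 12.
Augment Plant→Sub4→Sub1→Bus2→City: bottleneck 3, flow now 15.
No augmenting path remains; maximum flow = 15.
By max-flow min-cut, the minimum cut capacity equals the max flow.
In the residual graph, reachable from Plant: {Plant, Bus4, Sub4}.
Min-cut edges: Plant→Bus1 (5), Bus4→Sub1 (4), Sub4→Sub1 (6); capacity 5 + 4 + 6 = 15.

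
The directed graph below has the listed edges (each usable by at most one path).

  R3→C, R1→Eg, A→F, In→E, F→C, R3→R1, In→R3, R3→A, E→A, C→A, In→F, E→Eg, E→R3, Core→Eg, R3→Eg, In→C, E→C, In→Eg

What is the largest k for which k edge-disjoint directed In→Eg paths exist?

Assign every edge capacity 1; by Menger, the answer equals the max flow.
Path In→Eg (+1); total 1.
Path In→E→Eg (+1); total 2.
Path In→R3→Eg (+1); total 3.
No residual In→Eg path; max flow = 3.
Certifying cut of size 3: {In→E, In→Eg, In→R3}.

3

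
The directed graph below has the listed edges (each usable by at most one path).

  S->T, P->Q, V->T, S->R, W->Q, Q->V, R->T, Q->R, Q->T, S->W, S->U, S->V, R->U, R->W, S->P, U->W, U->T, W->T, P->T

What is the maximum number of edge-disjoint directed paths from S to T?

Assign every edge capacity 1; by Menger, the answer equals the max flow.
Path S→T (+1); total 1.
Path S→P→T (+1); total 2.
Path S→R→T (+1); total 3.
Path S→U→T (+1); total 4.
Path S→V→T (+1); total 5.
Path S→W→T (+1); total 6.
No residual S→T path; max flow = 6.
Certifying cut of size 6: {S→P, S→R, S→T, S→U, S→V, S→W}.

6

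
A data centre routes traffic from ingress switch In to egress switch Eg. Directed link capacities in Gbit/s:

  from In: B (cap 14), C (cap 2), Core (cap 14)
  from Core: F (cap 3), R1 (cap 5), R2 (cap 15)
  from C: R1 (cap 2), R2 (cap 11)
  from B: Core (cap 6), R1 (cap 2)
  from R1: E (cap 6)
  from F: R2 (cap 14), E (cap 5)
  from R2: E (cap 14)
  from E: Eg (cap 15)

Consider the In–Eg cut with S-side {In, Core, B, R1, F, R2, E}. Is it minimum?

No — its capacity is 17, but the minimum cut has capacity 15.

Given cut capacity: 2 + 15 = 17.
Augment In→Core→R1→E→Eg: bottleneck 5, flow now 5.
Augment In→Core→F→E→Eg: bottleneck 3, flow now 8.
Augment In→Core→R2→E→Eg: bottleneck 6, flow now 14.
Augment In→C→R1→E→Eg: bottleneck 1, flow now 15.
No augmenting path remains; maximum flow = 15.
In the residual graph, reachable from In: {In, Core, C, B, R1, F, R2, E}.
Min-cut edges: E→Eg (15); capacity 15 = 15.
Cut capacity 17 exceeds the max flow 15, so it is not minimum.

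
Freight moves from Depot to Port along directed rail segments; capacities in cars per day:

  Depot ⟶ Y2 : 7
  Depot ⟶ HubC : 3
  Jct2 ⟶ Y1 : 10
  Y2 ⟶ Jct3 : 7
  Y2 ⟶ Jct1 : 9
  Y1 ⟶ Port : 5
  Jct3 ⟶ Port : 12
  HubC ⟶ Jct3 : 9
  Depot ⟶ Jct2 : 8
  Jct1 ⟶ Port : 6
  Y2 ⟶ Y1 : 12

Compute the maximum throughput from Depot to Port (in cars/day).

15

Augment Depot→Y2→Jct1→Port: bottleneck 6, flow now 6.
Augment Depot→Y2→Y1→Port: bottleneck 1, flow now 7.
Augment Depot→Jct2→Y1→Port: bottleneck 4, flow now 11.
Augment Depot→HubC→Jct3→Port: bottleneck 3, flow now 14.
Augment Depot→Jct2→Y1→Y2→Jct3→Port: bottleneck 1, flow now 15. (uses reverse residual edge)
No augmenting path remains; maximum flow = 15.
In the residual graph, reachable from Depot: {Depot, Jct2, Y1}.
Min-cut edges: Depot→Y2 (7), Depot→HubC (3), Y1→Port (5); capacity 7 + 3 + 5 = 15.
This cut is saturated, so no flow can exceed 15.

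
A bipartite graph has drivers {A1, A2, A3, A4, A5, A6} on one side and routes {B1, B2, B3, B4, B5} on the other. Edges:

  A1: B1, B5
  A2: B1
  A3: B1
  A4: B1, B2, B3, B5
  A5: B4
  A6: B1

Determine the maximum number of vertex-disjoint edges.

Unit-capacity flow: source→left, listed edges, right→sink; max matching = max flow.
Augmenting path A1→B1 (+1); matched 1.
Augmenting path A4→B2 (+1); matched 2.
Augmenting path A5→B4 (+1); matched 3.
Augmenting path A2→B1→A1→B5 (+1); matched 4.
No augmenting path remains; maximum matching = 4.
König certificate: {A1, A4, A5, B1} is a vertex cover of size 4 (every listed pair touches it), so no matching can be larger.

4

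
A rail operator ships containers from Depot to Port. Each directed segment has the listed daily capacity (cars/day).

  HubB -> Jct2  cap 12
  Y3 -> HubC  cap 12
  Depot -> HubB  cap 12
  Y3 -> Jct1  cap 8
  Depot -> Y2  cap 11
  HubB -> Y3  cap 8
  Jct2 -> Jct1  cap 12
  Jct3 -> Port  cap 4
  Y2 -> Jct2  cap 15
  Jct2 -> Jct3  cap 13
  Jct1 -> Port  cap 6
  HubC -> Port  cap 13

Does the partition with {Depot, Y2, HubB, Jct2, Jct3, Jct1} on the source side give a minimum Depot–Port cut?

Given cut capacity: 8 + 4 + 6 = 18.
Augment Depot→Y2→Jct2→Jct3→Port: bottleneck 4, flow now 4.
Augment Depot→Y2→Jct2→Jct1→Port: bottleneck 6, flow now 10.
Augment Depot→HubB→Y3→HubC→Port: bottleneck 8, flow now 18.
No augmenting path remains; maximum flow = 18.
Cut capacity 18 equals the max flow, so it is a minimum cut.

Yes — it is a minimum cut (capacity 18).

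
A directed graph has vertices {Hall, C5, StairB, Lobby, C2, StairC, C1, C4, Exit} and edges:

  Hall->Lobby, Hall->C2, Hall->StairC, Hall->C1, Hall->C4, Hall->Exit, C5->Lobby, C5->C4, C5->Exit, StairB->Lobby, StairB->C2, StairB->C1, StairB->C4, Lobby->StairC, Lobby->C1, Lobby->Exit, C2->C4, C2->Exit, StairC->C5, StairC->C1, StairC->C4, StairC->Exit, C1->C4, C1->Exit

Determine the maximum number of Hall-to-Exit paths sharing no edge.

5

Assign every edge capacity 1; by Menger, the answer equals the max flow.
Path Hall→Exit (+1); total 1.
Path Hall→Lobby→Exit (+1); total 2.
Path Hall→C2→Exit (+1); total 3.
Path Hall→StairC→Exit (+1); total 4.
Path Hall→C1→Exit (+1); total 5.
No residual Hall→Exit path; max flow = 5.
Certifying cut of size 5: {Hall→C1, Hall→C2, Hall→Exit, Hall→Lobby, Hall→StairC}.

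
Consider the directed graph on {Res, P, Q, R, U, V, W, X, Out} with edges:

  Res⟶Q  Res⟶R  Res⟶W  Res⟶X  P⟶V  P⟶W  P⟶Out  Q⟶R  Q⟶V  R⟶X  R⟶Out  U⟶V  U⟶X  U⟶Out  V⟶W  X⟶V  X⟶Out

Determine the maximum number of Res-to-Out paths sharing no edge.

2

Assign every edge capacity 1; by Menger, the answer equals the max flow.
Path Res→R→Out (+1); total 1.
Path Res→X→Out (+1); total 2.
No residual Res→Out path; max flow = 2.
Certifying cut of size 2: {R→Out, X→Out}.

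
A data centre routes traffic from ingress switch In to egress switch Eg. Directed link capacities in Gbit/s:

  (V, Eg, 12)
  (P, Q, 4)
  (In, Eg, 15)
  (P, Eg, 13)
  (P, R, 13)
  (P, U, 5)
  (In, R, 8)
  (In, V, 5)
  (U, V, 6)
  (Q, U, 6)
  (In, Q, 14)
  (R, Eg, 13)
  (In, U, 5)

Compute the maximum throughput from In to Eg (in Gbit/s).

Augment In→Eg: bottleneck 15, flow now 15.
Augment In→R→Eg: bottleneck 8, flow now 23.
Augment In→V→Eg: bottleneck 5, flow now 28.
Augment In→U→V→Eg: bottleneck 5, flow now 33.
Augment In→Q→U→V→Eg: bottleneck 1, flow now 34.
No augmenting path remains; maximum flow = 34.
In the residual graph, reachable from In: {In, Q, U}.
Min-cut edges: In→R (8), In→V (5), In→Eg (15), U→V (6); capacity 8 + 5 + 15 + 6 = 34.
This cut is saturated, so no flow can exceed 34.

34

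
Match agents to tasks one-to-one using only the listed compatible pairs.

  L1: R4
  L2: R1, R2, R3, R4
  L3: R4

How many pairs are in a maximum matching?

Unit-capacity flow: source→left, listed edges, right→sink; max matching = max flow.
Augmenting path L1→R4 (+1); matched 1.
Augmenting path L2→R1 (+1); matched 2.
No augmenting path remains; maximum matching = 2.
König certificate: {L2, R4} is a vertex cover of size 2 (every listed pair touches it), so no matching can be larger.

2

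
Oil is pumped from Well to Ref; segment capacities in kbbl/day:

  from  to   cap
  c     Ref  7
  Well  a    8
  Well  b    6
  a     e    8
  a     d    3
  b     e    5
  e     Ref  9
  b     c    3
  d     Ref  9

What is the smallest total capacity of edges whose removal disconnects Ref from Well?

Augment Well→a→d→Ref: bottleneck 3, flow now 3.
Augment Well→a→e→Ref: bottleneck 5, flow now 8.
Augment Well→b→c→Ref: bottleneck 3, flow now 11.
Augment Well→b→e→Ref: bottleneck 3, flow now 14.
No augmenting path remains; maximum flow = 14.
By max-flow min-cut, the minimum cut capacity equals the max flow.
In the residual graph, reachable from Well: {Well}.
Min-cut edges: Well→a (8), Well→b (6); capacity 8 + 6 = 14.

14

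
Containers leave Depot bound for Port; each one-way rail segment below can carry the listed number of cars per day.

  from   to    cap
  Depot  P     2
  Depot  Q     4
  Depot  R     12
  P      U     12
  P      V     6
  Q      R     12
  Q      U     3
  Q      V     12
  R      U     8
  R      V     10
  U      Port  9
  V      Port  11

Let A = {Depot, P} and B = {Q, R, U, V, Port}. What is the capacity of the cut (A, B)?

Edges leaving {Depot, P}: Depot→Q (4), Depot→R (12), P→U (12), P→V (6).
Cut capacity = 4 + 12 + 12 + 6 = 34.

34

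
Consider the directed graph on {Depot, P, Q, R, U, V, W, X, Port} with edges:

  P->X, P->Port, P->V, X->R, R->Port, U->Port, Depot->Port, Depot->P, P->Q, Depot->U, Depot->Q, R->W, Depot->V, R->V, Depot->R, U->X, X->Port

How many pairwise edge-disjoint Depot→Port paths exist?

Assign every edge capacity 1; by Menger, the answer equals the max flow.
Path Depot→Port (+1); total 1.
Path Depot→P→Port (+1); total 2.
Path Depot→R→Port (+1); total 3.
Path Depot→U→Port (+1); total 4.
No residual Depot→Port path; max flow = 4.
Certifying cut of size 4: {Depot→P, Depot→Port, Depot→R, Depot→U}.

4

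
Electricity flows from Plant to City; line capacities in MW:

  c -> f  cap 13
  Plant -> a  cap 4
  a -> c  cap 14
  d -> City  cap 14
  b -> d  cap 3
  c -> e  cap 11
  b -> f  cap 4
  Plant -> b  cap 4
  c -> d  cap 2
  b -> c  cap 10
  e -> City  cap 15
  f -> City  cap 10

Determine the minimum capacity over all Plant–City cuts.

8

Augment Plant→b→d→City: bottleneck 3, flow now 3.
Augment Plant→b→f→City: bottleneck 1, flow now 4.
Augment Plant→a→c→d→City: bottleneck 2, flow now 6.
Augment Plant→a→c→e→City: bottleneck 2, flow now 8.
No augmenting path remains; maximum flow = 8.
By max-flow min-cut, the minimum cut capacity equals the max flow.
In the residual graph, reachable from Plant: {Plant}.
Min-cut edges: Plant→a (4), Plant→b (4); capacity 4 + 4 = 8.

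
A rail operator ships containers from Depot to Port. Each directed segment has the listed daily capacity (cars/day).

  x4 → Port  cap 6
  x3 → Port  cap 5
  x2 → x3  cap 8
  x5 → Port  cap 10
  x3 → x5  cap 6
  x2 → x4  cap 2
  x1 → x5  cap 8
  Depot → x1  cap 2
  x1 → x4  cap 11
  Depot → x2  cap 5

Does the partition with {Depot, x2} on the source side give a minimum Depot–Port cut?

No — its capacity is 12, but the minimum cut has capacity 7.

Given cut capacity: 2 + 8 + 2 = 12.
Augment Depot→x1→x4→Port: bottleneck 2, flow now 2.
Augment Depot→x2→x3→Port: bottleneck 5, flow now 7.
No augmenting path remains; maximum flow = 7.
In the residual graph, reachable from Depot: {Depot}.
Min-cut edges: Depot→x1 (2), Depot→x2 (5); capacity 2 + 5 = 7.
Cut capacity 12 exceeds the max flow 7, so it is not minimum.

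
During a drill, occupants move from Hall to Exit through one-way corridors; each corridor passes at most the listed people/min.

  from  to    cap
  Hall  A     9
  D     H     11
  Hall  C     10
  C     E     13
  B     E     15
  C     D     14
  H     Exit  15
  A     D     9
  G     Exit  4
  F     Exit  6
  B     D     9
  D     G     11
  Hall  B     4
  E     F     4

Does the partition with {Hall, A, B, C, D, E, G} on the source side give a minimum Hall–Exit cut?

Yes — it is a minimum cut (capacity 19).

Given cut capacity: 11 + 4 + 4 = 19.
Augment Hall→A→D→G→Exit: bottleneck 4, flow now 4.
Augment Hall→A→D→H→Exit: bottleneck 5, flow now 9.
Augment Hall→B→D→H→Exit: bottleneck 4, flow now 13.
Augment Hall→C→D→H→Exit: bottleneck 2, flow now 15.
Augment Hall→C→E→F→Exit: bottleneck 4, flow now 19.
No augmenting path remains; maximum flow = 19.
Cut capacity 19 equals the max flow, so it is a minimum cut.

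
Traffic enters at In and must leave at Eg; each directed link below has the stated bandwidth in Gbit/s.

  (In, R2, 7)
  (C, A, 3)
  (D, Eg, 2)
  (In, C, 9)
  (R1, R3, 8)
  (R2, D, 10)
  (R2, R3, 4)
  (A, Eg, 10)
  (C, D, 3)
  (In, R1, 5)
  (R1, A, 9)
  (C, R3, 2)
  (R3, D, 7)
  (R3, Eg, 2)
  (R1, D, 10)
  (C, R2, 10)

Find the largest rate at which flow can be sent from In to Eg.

12

Augment In→C→A→Eg: bottleneck 3, flow now 3.
Augment In→C→R3→Eg: bottleneck 2, flow now 5.
Augment In→C→D→Eg: bottleneck 2, flow now 7.
Augment In→R1→A→Eg: bottleneck 5, flow now 12.
No augmenting path remains; maximum flow = 12.
In the residual graph, reachable from In: {In, C, R2, R3, D}.
Min-cut edges: In→R1 (5), C→A (3), R3→Eg (2), D→Eg (2); capacity 5 + 3 + 2 + 2 = 12.
This cut is saturated, so no flow can exceed 12.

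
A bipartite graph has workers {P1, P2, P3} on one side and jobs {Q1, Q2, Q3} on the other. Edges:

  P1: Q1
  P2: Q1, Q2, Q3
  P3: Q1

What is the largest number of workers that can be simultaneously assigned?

2

Unit-capacity flow: source→left, listed edges, right→sink; max matching = max flow.
Augmenting path P1→Q1 (+1); matched 1.
Augmenting path P2→Q2 (+1); matched 2.
No augmenting path remains; maximum matching = 2.
König certificate: {P2, Q1} is a vertex cover of size 2 (every listed pair touches it), so no matching can be larger.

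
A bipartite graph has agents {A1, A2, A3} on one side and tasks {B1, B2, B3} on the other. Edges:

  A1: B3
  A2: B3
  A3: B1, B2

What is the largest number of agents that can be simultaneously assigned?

2

Unit-capacity flow: source→left, listed edges, right→sink; max matching = max flow.
Augmenting path A1→B3 (+1); matched 1.
Augmenting path A3→B1 (+1); matched 2.
No augmenting path remains; maximum matching = 2.
König certificate: {A3, B3} is a vertex cover of size 2 (every listed pair touches it), so no matching can be larger.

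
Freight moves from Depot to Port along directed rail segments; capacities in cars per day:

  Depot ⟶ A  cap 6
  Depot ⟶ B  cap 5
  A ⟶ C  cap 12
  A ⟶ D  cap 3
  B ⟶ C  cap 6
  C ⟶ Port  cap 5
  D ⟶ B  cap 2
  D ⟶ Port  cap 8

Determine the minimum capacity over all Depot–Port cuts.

8

Augment Depot→A→C→Port: bottleneck 5, flow now 5.
Augment Depot→A→D→Port: bottleneck 1, flow now 6.
Augment Depot→B→C→A→D→Port: bottleneck 2, flow now 8. (uses reverse residual edge)
No augmenting path remains; maximum flow = 8.
By max-flow min-cut, the minimum cut capacity equals the max flow.
In the residual graph, reachable from Depot: {Depot, A, B, C}.
Min-cut edges: A→D (3), C→Port (5); capacity 3 + 5 = 8.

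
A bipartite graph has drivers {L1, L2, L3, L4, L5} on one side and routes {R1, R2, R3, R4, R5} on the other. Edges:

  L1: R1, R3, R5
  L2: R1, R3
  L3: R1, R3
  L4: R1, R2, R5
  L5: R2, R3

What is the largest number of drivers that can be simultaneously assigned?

4

Unit-capacity flow: source→left, listed edges, right→sink; max matching = max flow.
Augmenting path L1→R1 (+1); matched 1.
Augmenting path L2→R3 (+1); matched 2.
Augmenting path L4→R2 (+1); matched 3.
Augmenting path L3→R1→L1→R5 (+1); matched 4.
No augmenting path remains; maximum matching = 4.
König certificate: {R1, R2, R3, R5} is a vertex cover of size 4 (every listed pair touches it), so no matching can be larger.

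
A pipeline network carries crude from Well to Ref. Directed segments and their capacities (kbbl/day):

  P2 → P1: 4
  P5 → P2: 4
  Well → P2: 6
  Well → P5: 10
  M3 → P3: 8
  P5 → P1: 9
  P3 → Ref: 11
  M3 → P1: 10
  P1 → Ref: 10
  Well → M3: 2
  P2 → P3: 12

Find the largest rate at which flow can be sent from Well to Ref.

Augment Well→M3→P3→Ref: bottleneck 2, flow now 2.
Augment Well→P5→P1→Ref: bottleneck 9, flow now 11.
Augment Well→P2→P3→Ref: bottleneck 6, flow now 17.
Augment Well→P5→P2→P3→Ref: bottleneck 1, flow now 18.
No augmenting path remains; maximum flow = 18.
In the residual graph, reachable from Well: {Well}.
Min-cut edges: Well→M3 (2), Well→P5 (10), Well→P2 (6); capacity 2 + 10 + 6 = 18.
This cut is saturated, so no flow can exceed 18.

18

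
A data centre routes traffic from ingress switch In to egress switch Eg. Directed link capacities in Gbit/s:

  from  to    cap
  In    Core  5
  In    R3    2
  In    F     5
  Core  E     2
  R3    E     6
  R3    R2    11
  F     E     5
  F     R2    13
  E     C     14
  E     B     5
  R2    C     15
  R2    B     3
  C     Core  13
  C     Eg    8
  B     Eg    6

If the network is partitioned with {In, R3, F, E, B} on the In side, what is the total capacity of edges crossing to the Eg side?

Edges leaving {In, R3, F, E, B}: In→Core (5), R3→R2 (11), F→R2 (13), E→C (14), B→Eg (6).
Cut capacity = 5 + 11 + 13 + 14 + 6 = 49.

49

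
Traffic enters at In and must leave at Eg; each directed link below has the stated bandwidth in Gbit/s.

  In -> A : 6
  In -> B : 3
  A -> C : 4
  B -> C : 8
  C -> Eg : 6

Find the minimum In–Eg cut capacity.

6

Augment In→A→C→Eg: bottleneck 4, flow now 4.
Augment In→B→C→Eg: bottleneck 2, flow now 6.
No augmenting path remains; maximum flow = 6.
By max-flow min-cut, the minimum cut capacity equals the max flow.
In the residual graph, reachable from In: {In, A, B, C}.
Min-cut edges: C→Eg (6); capacity 6 = 6.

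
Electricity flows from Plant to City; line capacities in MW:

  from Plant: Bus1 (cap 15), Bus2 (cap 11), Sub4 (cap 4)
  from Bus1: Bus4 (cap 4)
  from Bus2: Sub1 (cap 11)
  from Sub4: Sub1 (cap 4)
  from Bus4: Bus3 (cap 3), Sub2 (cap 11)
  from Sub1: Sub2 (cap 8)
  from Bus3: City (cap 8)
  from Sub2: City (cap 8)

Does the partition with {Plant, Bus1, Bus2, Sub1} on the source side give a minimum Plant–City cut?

Given cut capacity: 4 + 4 + 8 = 16.
Augment Plant→Bus1→Bus4→Bus3→City: bottleneck 3, flow now 3.
Augment Plant→Bus1→Bus4→Sub2→City: bottleneck 1, flow now 4.
Augment Plant→Bus2→Sub1→Sub2→City: bottleneck 7, flow now 11.
No augmenting path remains; maximum flow = 11.
In the residual graph, reachable from Plant: {Plant, Bus1, Bus2, Sub4, Bus4, Sub1, Sub2}.
Min-cut edges: Bus4→Bus3 (3), Sub2→City (8); capacity 3 + 8 = 11.
Cut capacity 16 exceeds the max flow 11, so it is not minimum.

No — its capacity is 16, but the minimum cut has capacity 11.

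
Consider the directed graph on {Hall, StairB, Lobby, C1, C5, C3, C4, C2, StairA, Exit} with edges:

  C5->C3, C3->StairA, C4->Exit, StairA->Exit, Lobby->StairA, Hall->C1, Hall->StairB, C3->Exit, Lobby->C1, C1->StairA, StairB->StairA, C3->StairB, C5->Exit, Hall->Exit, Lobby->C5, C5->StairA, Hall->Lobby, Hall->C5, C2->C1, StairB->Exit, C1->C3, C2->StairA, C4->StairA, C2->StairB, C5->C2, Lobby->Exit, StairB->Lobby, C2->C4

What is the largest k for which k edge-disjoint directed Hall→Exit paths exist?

Assign every edge capacity 1; by Menger, the answer equals the max flow.
Path Hall→Exit (+1); total 1.
Path Hall→StairB→Exit (+1); total 2.
Path Hall→Lobby→Exit (+1); total 3.
Path Hall→C5→Exit (+1); total 4.
Path Hall→C1→C3→Exit (+1); total 5.
No residual Hall→Exit path; max flow = 5.
Certifying cut of size 5: {Hall→C1, Hall→C5, Hall→Exit, Hall→Lobby, Hall→StairB}.

5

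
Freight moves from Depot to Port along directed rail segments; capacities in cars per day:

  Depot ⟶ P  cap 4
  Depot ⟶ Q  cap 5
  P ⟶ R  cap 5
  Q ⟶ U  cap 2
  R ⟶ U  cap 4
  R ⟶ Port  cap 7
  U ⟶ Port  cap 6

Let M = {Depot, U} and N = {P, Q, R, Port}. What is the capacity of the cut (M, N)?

15

Edges leaving {Depot, U}: Depot→P (4), Depot→Q (5), U→Port (6).
Cut capacity = 4 + 5 + 6 = 15.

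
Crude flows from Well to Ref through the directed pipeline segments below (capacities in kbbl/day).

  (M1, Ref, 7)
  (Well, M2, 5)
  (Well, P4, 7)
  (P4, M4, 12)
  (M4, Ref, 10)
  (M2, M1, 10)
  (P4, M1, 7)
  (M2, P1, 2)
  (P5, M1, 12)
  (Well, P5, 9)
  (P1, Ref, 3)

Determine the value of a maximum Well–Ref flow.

16

Augment Well→M2→M1→Ref: bottleneck 5, flow now 5.
Augment Well→P5→M1→Ref: bottleneck 2, flow now 7.
Augment Well→P4→M4→Ref: bottleneck 7, flow now 14.
Augment Well→P5→M1→M2→P1→Ref: bottleneck 2, flow now 16. (uses reverse residual edge)
No augmenting path remains; maximum flow = 16.
In the residual graph, reachable from Well: {Well, M2, P5, M1}.
Min-cut edges: Well→P4 (7), M2→P1 (2), M1→Ref (7); capacity 7 + 2 + 7 = 16.
This cut is saturated, so no flow can exceed 16.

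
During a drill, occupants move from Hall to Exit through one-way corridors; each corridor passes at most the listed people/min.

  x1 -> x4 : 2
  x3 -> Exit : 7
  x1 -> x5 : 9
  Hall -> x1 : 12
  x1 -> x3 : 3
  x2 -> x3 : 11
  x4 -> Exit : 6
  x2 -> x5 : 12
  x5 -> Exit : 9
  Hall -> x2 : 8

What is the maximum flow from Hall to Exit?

18

Augment Hall→x1→x3→Exit: bottleneck 3, flow now 3.
Augment Hall→x1→x4→Exit: bottleneck 2, flow now 5.
Augment Hall→x1→x5→Exit: bottleneck 7, flow now 12.
Augment Hall→x2→x3→Exit: bottleneck 4, flow now 16.
Augment Hall→x2→x5→Exit: bottleneck 2, flow now 18.
No augmenting path remains; maximum flow = 18.
In the residual graph, reachable from Hall: {Hall, x1, x2, x3, x5}.
Min-cut edges: x1→x4 (2), x3→Exit (7), x5→Exit (9); capacity 2 + 7 + 9 = 18.
This cut is saturated, so no flow can exceed 18.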